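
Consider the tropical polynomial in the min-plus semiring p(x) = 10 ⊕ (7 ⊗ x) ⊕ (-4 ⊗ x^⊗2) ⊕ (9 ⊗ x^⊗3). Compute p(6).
p(6) = 8

A tropical monomial a ⊗ x^⊗i evaluates to a + i · x. Evaluating each term at x = 6:
  Term 0 contributes 10 + 0 · 6 = 10
  Term 1 contributes 7 + 1 · 6 = 13
  Term 2 contributes -4 + 2 · 6 = 8
  Term 3 contributes 9 + 3 · 6 = 27
p(6) = ⊕ of these = min[10, 13, 8, 27] = 8.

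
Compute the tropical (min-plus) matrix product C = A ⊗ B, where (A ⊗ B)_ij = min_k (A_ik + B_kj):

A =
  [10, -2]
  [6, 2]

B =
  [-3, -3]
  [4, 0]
A ⊗ B =
  [2, -2]
  [3, 2]

Apply the min-plus product entry-by-entry:
  C[0][0] = min over k of (A[0][0] + B[0][0] = 10 + -3 = 7, A[0][1] + B[1][0] = -2 + 4 = 2) = 2 (attained at k = 1)
  C[0][1] = min over k of (A[0][0] + B[0][1] = 10 + -3 = 7, A[0][1] + B[1][1] = -2 + 0 = -2) = -2 (attained at k = 1)
  C[1][0] = min over k of (A[1][0] + B[0][0] = 6 + -3 = 3, A[1][1] + B[1][0] = 2 + 4 = 6) = 3 (attained at k = 0)
  C[1][1] = min over k of (A[1][0] + B[0][1] = 6 + -3 = 3, A[1][1] + B[1][1] = 2 + 0 = 2) = 2 (attained at k = 1)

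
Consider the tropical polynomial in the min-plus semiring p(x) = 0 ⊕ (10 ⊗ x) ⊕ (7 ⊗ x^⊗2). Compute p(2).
p(2) = 0

A tropical monomial a ⊗ x^⊗i evaluates to a + i · x. Evaluating each term at x = 2:
  Term 0 contributes 0 + 0 · 2 = 0
  Term 1 contributes 10 + 1 · 2 = 12
  Term 2 contributes 7 + 2 · 2 = 11
p(2) = ⊕ of these = min[0, 12, 11] = 0.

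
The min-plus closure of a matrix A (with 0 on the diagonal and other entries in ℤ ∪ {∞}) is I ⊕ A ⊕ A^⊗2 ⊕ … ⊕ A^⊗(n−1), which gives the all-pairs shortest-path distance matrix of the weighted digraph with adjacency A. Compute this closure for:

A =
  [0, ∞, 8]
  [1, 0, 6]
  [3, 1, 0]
Closure =
  [0, 9, 8]
  [1, 0, 6]
  [2, 1, 0]

This is the Floyd-Warshall all-pairs shortest-path computation. For each intermediate vertex k = 0, 1, …, 2, update dist[i][j] ← min(dist[i][j], dist[i][k] + dist[k][j]). The final matrix gives, for each (i, j), the minimum total weight of any directed path from i to j (possibly empty when i = j).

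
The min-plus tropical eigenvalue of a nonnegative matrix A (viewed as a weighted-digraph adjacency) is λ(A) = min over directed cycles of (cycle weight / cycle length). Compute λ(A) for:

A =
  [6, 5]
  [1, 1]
λ(A) = 1

Enumerate directed cycles and compute their means (weight / length). Sample:
  cycle 0 → 0: weight = 6, length = 1, mean = 6/1 ≈ 6.000
  cycle 1 → 1: weight = 1, length = 1, mean = 1/1 ≈ 1.000
  cycle 0 → 1 → 0: weight = 6, length = 2, mean = 6/2 ≈ 3.000
  cycle 1 → 0 → 1: weight = 6, length = 2, mean = 6/2 ≈ 3.000
Minimum mean = 1.000, attained e.g. along the cycle 1 → 1 with weight 1 and length 1. So λ(A) = 1/1 = 1.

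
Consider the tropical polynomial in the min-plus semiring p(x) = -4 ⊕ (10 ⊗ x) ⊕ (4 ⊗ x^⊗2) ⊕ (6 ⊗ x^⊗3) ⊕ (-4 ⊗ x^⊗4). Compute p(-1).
p(-1) = -8

A tropical monomial a ⊗ x^⊗i evaluates to a + i · x. Evaluating each term at x = -1:
  Term 0 contributes -4 + 0 · -1 = -4
  Term 1 contributes 10 + 1 · -1 = 9
  Term 2 contributes 4 + 2 · -1 = 2
  Term 3 contributes 6 + 3 · -1 = 3
  Term 4 contributes -4 + 4 · -1 = -8
p(-1) = ⊕ of these = min[-4, 9, 2, 3, -8] = -8.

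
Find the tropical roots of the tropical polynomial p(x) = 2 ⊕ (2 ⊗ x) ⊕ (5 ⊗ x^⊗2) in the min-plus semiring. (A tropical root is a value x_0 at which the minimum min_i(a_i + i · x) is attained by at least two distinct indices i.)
Roots: {-3, 0}

Each tropical root is a break point of the lower envelope of the lines y = a_i + i · x (there are 3 lines, with slopes 0, 1, ..., 2). Only the lines that attain the minimum somewhere contribute to roots; other lines are dominated. Here the surviving (envelope) indices are i = 2, i = 1, i = 0.
Intersections between consecutive envelope lines give the roots: for adjacent envelope indices i < j the intersection is x = (a_i − a_j) / (j − i). Reading off the sorted break points: {-3, 0}.
Verification: at each break x_0, at least two indices attain the minimum of min_i(a_i + i · x_0).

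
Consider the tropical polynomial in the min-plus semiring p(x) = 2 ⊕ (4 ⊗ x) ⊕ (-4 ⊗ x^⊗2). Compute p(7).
p(7) = 2

A tropical monomial a ⊗ x^⊗i evaluates to a + i · x. Evaluating each term at x = 7:
  Term 0 contributes 2 + 0 · 7 = 2
  Term 1 contributes 4 + 1 · 7 = 11
  Term 2 contributes -4 + 2 · 7 = 10
p(7) = ⊕ of these = min[2, 11, 10] = 2.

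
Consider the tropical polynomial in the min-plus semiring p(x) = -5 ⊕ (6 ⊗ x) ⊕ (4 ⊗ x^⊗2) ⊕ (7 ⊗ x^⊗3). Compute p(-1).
p(-1) = -5

A tropical monomial a ⊗ x^⊗i evaluates to a + i · x. Evaluating each term at x = -1:
  Term 0 contributes -5 + 0 · -1 = -5
  Term 1 contributes 6 + 1 · -1 = 5
  Term 2 contributes 4 + 2 · -1 = 2
  Term 3 contributes 7 + 3 · -1 = 4
p(-1) = ⊕ of these = min[-5, 5, 2, 4] = -5.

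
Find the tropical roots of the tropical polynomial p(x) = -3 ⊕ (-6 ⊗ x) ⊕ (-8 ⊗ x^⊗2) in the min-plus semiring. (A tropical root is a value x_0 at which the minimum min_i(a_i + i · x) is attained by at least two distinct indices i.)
Roots: {2, 3}

Each tropical root is a break point of the lower envelope of the lines y = a_i + i · x (there are 3 lines, with slopes 0, 1, ..., 2). Only the lines that attain the minimum somewhere contribute to roots; other lines are dominated. Here the surviving (envelope) indices are i = 2, i = 1, i = 0.
Intersections between consecutive envelope lines give the roots: for adjacent envelope indices i < j the intersection is x = (a_i − a_j) / (j − i). Reading off the sorted break points: {2, 3}.
Verification: at each break x_0, at least two indices attain the minimum of min_i(a_i + i · x_0).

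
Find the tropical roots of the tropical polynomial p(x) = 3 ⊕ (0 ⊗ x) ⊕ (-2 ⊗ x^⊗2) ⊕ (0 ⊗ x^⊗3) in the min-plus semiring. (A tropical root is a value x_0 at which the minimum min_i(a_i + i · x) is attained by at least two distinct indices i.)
Roots: {-2, 2, 3}

Each tropical root is a break point of the lower envelope of the lines y = a_i + i · x (there are 4 lines, with slopes 0, 1, ..., 3). Only the lines that attain the minimum somewhere contribute to roots; other lines are dominated. Here the surviving (envelope) indices are i = 3, i = 2, i = 1, i = 0.
Intersections between consecutive envelope lines give the roots: for adjacent envelope indices i < j the intersection is x = (a_i − a_j) / (j − i). Reading off the sorted break points: {-2, 2, 3}.
Verification: at each break x_0, at least two indices attain the minimum of min_i(a_i + i · x_0).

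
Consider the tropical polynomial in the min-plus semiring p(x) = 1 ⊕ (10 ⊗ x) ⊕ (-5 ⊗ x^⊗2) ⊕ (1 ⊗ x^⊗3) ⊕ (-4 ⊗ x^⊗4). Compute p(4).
p(4) = 1

A tropical monomial a ⊗ x^⊗i evaluates to a + i · x. Evaluating each term at x = 4:
  Term 0 contributes 1 + 0 · 4 = 1
  Term 1 contributes 10 + 1 · 4 = 14
  Term 2 contributes -5 + 2 · 4 = 3
  Term 3 contributes 1 + 3 · 4 = 13
  Term 4 contributes -4 + 4 · 4 = 12
p(4) = ⊕ of these = min[1, 14, 3, 13, 12] = 1.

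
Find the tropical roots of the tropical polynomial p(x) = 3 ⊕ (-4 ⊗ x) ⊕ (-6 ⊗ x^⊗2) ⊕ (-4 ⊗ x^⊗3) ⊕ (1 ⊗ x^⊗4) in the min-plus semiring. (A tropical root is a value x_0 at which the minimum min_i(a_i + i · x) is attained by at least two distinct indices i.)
Roots: {-5, -2, 2, 7}

Each tropical root is a break point of the lower envelope of the lines y = a_i + i · x (there are 5 lines, with slopes 0, 1, ..., 4). Only the lines that attain the minimum somewhere contribute to roots; other lines are dominated. Here the surviving (envelope) indices are i = 4, i = 3, i = 2, i = 1, i = 0.
Intersections between consecutive envelope lines give the roots: for adjacent envelope indices i < j the intersection is x = (a_i − a_j) / (j − i). Reading off the sorted break points: {-5, -2, 2, 7}.
Verification: at each break x_0, at least two indices attain the minimum of min_i(a_i + i · x_0).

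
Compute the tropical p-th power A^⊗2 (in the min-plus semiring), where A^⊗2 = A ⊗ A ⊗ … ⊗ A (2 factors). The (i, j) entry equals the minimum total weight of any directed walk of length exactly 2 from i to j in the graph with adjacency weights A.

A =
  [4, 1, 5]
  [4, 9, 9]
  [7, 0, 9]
A^⊗2 =
  [5, 5, 9]
  [8, 5, 9]
  [4, 8, 9]

Each entry (A^⊗2)_ij equals the minimum over all length-2 walks i = v_0 → v_1 → … → v_2 = j of Σ_t A[v_t][v_{t+1}]. For example, for (i, j) = (0, 2) we minimise over 3 possible intermediate vertex sequences; the minimum is 9, attained along the walk 0 → 0 → 2.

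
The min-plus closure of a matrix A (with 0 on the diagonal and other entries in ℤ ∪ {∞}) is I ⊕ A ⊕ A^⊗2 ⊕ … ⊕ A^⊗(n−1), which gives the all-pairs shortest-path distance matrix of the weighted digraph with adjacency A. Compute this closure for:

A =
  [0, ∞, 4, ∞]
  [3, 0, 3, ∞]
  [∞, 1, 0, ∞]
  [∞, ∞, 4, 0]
Closure =
  [0, 5, 4, ∞]
  [3, 0, 3, ∞]
  [4, 1, 0, ∞]
  [8, 5, 4, 0]

This is the Floyd-Warshall all-pairs shortest-path computation. For each intermediate vertex k = 0, 1, …, 3, update dist[i][j] ← min(dist[i][j], dist[i][k] + dist[k][j]). The final matrix gives, for each (i, j), the minimum total weight of any directed path from i to j (possibly empty when i = j).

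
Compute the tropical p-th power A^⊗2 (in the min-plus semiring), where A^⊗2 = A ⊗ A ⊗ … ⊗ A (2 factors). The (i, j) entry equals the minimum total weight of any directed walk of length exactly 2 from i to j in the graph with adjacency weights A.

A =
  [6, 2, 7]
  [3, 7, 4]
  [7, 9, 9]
A^⊗2 =
  [5, 8, 6]
  [9, 5, 10]
  [12, 9, 13]

Each entry (A^⊗2)_ij equals the minimum over all length-2 walks i = v_0 → v_1 → … → v_2 = j of Σ_t A[v_t][v_{t+1}]. For example, for (i, j) = (0, 2) we minimise over 3 possible intermediate vertex sequences; the minimum is 6, attained along the walk 0 → 1 → 2.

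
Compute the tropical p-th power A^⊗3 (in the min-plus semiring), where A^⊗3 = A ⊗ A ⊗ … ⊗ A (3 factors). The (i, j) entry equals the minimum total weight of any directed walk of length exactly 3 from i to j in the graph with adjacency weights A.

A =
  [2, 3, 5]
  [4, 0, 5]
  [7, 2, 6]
A^⊗3 =
  [6, 3, 8]
  [4, 0, 5]
  [6, 2, 7]

Each entry (A^⊗3)_ij equals the minimum over all length-3 walks i = v_0 → v_1 → … → v_3 = j of Σ_t A[v_t][v_{t+1}]. For example, for (i, j) = (0, 2) we minimise over 9 possible intermediate vertex sequences; the minimum is 8, attained along the walk 0 → 1 → 1 → 2.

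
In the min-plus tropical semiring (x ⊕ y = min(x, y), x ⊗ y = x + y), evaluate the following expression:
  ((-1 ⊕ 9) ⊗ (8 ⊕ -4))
((-1 ⊕ 9) ⊗ (8 ⊕ -4)) = -5

Expand innermost to outermost. Recall ⊕ takes the minimum of its arguments and ⊗ takes their sum. Working out the expression ((-1 ⊕ 9) ⊗ (8 ⊕ -4)) gives -5.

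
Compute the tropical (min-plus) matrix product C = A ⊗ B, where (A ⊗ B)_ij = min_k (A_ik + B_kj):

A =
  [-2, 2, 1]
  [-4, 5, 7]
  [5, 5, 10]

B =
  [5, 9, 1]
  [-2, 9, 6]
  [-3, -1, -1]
A ⊗ B =
  [-2, 0, -1]
  [1, 5, -3]
  [3, 9, 6]

Apply the min-plus product entry-by-entry:
  C[0][0] = min over k of (A[0][0] + B[0][0] = -2 + 5 = 3, A[0][1] + B[1][0] = 2 + -2 = 0, A[0][2] + B[2][0] = 1 + -3 = -2) = -2 (attained at k = 2)
  C[0][1] = min over k of (A[0][0] + B[0][1] = -2 + 9 = 7, A[0][1] + B[1][1] = 2 + 9 = 11, A[0][2] + B[2][1] = 1 + -1 = 0) = 0 (attained at k = 2)
  C[0][2] = min over k of (A[0][0] + B[0][2] = -2 + 1 = -1, A[0][1] + B[1][2] = 2 + 6 = 8, A[0][2] + B[2][2] = 1 + -1 = 0) = -1 (attained at k = 0)
  C[1][0] = min over k of (A[1][0] + B[0][0] = -4 + 5 = 1, A[1][1] + B[1][0] = 5 + -2 = 3, A[1][2] + B[2][0] = 7 + -3 = 4) = 1 (attained at k = 0)
  C[1][1] = min over k of (A[1][0] + B[0][1] = -4 + 9 = 5, A[1][1] + B[1][1] = 5 + 9 = 14, A[1][2] + B[2][1] = 7 + -1 = 6) = 5 (attained at k = 0)
  C[1][2] = min over k of (A[1][0] + B[0][2] = -4 + 1 = -3, A[1][1] + B[1][2] = 5 + 6 = 11, A[1][2] + B[2][2] = 7 + -1 = 6) = -3 (attained at k = 0)
  C[2][0] = min over k of (A[2][0] + B[0][0] = 5 + 5 = 10, A[2][1] + B[1][0] = 5 + -2 = 3, A[2][2] + B[2][0] = 10 + -3 = 7) = 3 (attained at k = 1)
  C[2][1] = min over k of (A[2][0] + B[0][1] = 5 + 9 = 14, A[2][1] + B[1][1] = 5 + 9 = 14, A[2][2] + B[2][1] = 10 + -1 = 9) = 9 (attained at k = 2)
  C[2][2] = min over k of (A[2][0] + B[0][2] = 5 + 1 = 6, A[2][1] + B[1][2] = 5 + 6 = 11, A[2][2] + B[2][2] = 10 + -1 = 9) = 6 (attained at k = 0)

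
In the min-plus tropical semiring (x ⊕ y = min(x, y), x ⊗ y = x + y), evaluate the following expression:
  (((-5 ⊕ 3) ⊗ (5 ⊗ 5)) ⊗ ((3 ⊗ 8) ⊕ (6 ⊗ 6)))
(((-5 ⊕ 3) ⊗ (5 ⊗ 5)) ⊗ ((3 ⊗ 8) ⊕ (6 ⊗ 6))) = 16

Expand innermost to outermost. Recall ⊕ takes the minimum of its arguments and ⊗ takes their sum. Working out the expression (((-5 ⊕ 3) ⊗ (5 ⊗ 5)) ⊗ ((3 ⊗ 8) ⊕ (6 ⊗ 6))) gives 16.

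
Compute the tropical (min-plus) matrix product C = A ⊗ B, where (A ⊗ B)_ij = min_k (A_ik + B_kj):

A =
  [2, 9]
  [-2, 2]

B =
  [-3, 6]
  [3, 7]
A ⊗ B =
  [-1, 8]
  [-5, 4]

Apply the min-plus product entry-by-entry:
  C[0][0] = min over k of (A[0][0] + B[0][0] = 2 + -3 = -1, A[0][1] + B[1][0] = 9 + 3 = 12) = -1 (attained at k = 0)
  C[0][1] = min over k of (A[0][0] + B[0][1] = 2 + 6 = 8, A[0][1] + B[1][1] = 9 + 7 = 16) = 8 (attained at k = 0)
  C[1][0] = min over k of (A[1][0] + B[0][0] = -2 + -3 = -5, A[1][1] + B[1][0] = 2 + 3 = 5) = -5 (attained at k = 0)
  C[1][1] = min over k of (A[1][0] + B[0][1] = -2 + 6 = 4, A[1][1] + B[1][1] = 2 + 7 = 9) = 4 (attained at k = 0)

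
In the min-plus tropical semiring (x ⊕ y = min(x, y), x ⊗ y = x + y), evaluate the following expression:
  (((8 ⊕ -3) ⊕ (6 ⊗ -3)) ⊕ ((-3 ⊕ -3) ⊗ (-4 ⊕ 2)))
(((8 ⊕ -3) ⊕ (6 ⊗ -3)) ⊕ ((-3 ⊕ -3) ⊗ (-4 ⊕ 2))) = -7

Expand innermost to outermost. Recall ⊕ takes the minimum of its arguments and ⊗ takes their sum. Working out the expression (((8 ⊕ -3) ⊕ (6 ⊗ -3)) ⊕ ((-3 ⊕ -3) ⊗ (-4 ⊕ 2))) gives -7.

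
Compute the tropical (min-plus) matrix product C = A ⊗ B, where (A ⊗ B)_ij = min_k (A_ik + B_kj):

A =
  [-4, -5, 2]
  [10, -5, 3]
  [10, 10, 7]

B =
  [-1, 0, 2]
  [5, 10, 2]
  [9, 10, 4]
A ⊗ B =
  [-5, -4, -3]
  [0, 5, -3]
  [9, 10, 11]

Apply the min-plus product entry-by-entry:
  C[0][0] = min over k of (A[0][0] + B[0][0] = -4 + -1 = -5, A[0][1] + B[1][0] = -5 + 5 = 0, A[0][2] + B[2][0] = 2 + 9 = 11) = -5 (attained at k = 0)
  C[0][1] = min over k of (A[0][0] + B[0][1] = -4 + 0 = -4, A[0][1] + B[1][1] = -5 + 10 = 5, A[0][2] + B[2][1] = 2 + 10 = 12) = -4 (attained at k = 0)
  C[0][2] = min over k of (A[0][0] + B[0][2] = -4 + 2 = -2, A[0][1] + B[1][2] = -5 + 2 = -3, A[0][2] + B[2][2] = 2 + 4 = 6) = -3 (attained at k = 1)
  C[1][0] = min over k of (A[1][0] + B[0][0] = 10 + -1 = 9, A[1][1] + B[1][0] = -5 + 5 = 0, A[1][2] + B[2][0] = 3 + 9 = 12) = 0 (attained at k = 1)
  C[1][1] = min over k of (A[1][0] + B[0][1] = 10 + 0 = 10, A[1][1] + B[1][1] = -5 + 10 = 5, A[1][2] + B[2][1] = 3 + 10 = 13) = 5 (attained at k = 1)
  C[1][2] = min over k of (A[1][0] + B[0][2] = 10 + 2 = 12, A[1][1] + B[1][2] = -5 + 2 = -3, A[1][2] + B[2][2] = 3 + 4 = 7) = -3 (attained at k = 1)
  C[2][0] = min over k of (A[2][0] + B[0][0] = 10 + -1 = 9, A[2][1] + B[1][0] = 10 + 5 = 15, A[2][2] + B[2][0] = 7 + 9 = 16) = 9 (attained at k = 0)
  C[2][1] = min over k of (A[2][0] + B[0][1] = 10 + 0 = 10, A[2][1] + B[1][1] = 10 + 10 = 20, A[2][2] + B[2][1] = 7 + 10 = 17) = 10 (attained at k = 0)
  C[2][2] = min over k of (A[2][0] + B[0][2] = 10 + 2 = 12, A[2][1] + B[1][2] = 10 + 2 = 12, A[2][2] + B[2][2] = 7 + 4 = 11) = 11 (attained at k = 2)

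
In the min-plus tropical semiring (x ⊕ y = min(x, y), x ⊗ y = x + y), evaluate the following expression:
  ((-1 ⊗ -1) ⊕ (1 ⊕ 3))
((-1 ⊗ -1) ⊕ (1 ⊕ 3)) = -2

Expand innermost to outermost. Recall ⊕ takes the minimum of its arguments and ⊗ takes their sum. Working out the expression ((-1 ⊗ -1) ⊕ (1 ⊕ 3)) gives -2.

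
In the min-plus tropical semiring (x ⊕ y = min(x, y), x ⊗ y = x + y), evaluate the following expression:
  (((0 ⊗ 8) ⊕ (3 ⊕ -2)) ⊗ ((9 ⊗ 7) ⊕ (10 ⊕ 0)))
(((0 ⊗ 8) ⊕ (3 ⊕ -2)) ⊗ ((9 ⊗ 7) ⊕ (10 ⊕ 0))) = -2

Expand innermost to outermost. Recall ⊕ takes the minimum of its arguments and ⊗ takes their sum. Working out the expression (((0 ⊗ 8) ⊕ (3 ⊕ -2)) ⊗ ((9 ⊗ 7) ⊕ (10 ⊕ 0))) gives -2.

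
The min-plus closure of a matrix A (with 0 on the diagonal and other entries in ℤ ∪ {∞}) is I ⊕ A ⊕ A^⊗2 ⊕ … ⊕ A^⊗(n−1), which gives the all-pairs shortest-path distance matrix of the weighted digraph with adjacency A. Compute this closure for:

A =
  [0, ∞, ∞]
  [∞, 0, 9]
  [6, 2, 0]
Closure =
  [0, ∞, ∞]
  [15, 0, 9]
  [6, 2, 0]

This is the Floyd-Warshall all-pairs shortest-path computation. For each intermediate vertex k = 0, 1, …, 2, update dist[i][j] ← min(dist[i][j], dist[i][k] + dist[k][j]). The final matrix gives, for each (i, j), the minimum total weight of any directed path from i to j (possibly empty when i = j).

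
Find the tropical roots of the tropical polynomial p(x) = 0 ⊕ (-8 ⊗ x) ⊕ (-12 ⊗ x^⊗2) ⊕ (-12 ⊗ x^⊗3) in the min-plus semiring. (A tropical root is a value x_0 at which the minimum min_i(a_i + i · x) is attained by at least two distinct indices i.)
Roots: {0, 4, 8}

Each tropical root is a break point of the lower envelope of the lines y = a_i + i · x (there are 4 lines, with slopes 0, 1, ..., 3). Only the lines that attain the minimum somewhere contribute to roots; other lines are dominated. Here the surviving (envelope) indices are i = 3, i = 2, i = 1, i = 0.
Intersections between consecutive envelope lines give the roots: for adjacent envelope indices i < j the intersection is x = (a_i − a_j) / (j − i). Reading off the sorted break points: {0, 4, 8}.
Verification: at each break x_0, at least two indices attain the minimum of min_i(a_i + i · x_0).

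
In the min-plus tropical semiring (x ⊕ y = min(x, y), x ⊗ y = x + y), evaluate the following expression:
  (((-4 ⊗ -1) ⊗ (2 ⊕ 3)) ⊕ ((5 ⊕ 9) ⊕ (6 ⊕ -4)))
(((-4 ⊗ -1) ⊗ (2 ⊕ 3)) ⊕ ((5 ⊕ 9) ⊕ (6 ⊕ -4))) = -4

Expand innermost to outermost. Recall ⊕ takes the minimum of its arguments and ⊗ takes their sum. Working out the expression (((-4 ⊗ -1) ⊗ (2 ⊕ 3)) ⊕ ((5 ⊕ 9) ⊕ (6 ⊕ -4))) gives -4.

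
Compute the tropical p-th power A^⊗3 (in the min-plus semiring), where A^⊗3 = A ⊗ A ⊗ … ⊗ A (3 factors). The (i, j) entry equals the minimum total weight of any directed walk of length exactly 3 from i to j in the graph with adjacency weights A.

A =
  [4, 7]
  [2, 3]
A^⊗3 =
  [12, 13]
  [8, 9]

Each entry (A^⊗3)_ij equals the minimum over all length-3 walks i = v_0 → v_1 → … → v_3 = j of Σ_t A[v_t][v_{t+1}]. For example, for (i, j) = (0, 1) we minimise over 4 possible intermediate vertex sequences; the minimum is 13, attained along the walk 0 → 1 → 1 → 1.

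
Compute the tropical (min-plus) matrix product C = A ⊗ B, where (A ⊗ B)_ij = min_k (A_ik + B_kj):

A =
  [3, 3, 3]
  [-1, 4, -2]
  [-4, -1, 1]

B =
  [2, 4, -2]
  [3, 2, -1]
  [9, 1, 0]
A ⊗ B =
  [5, 4, 1]
  [1, -1, -3]
  [-2, 0, -6]

Apply the min-plus product entry-by-entry:
  C[0][0] = min over k of (A[0][0] + B[0][0] = 3 + 2 = 5, A[0][1] + B[1][0] = 3 + 3 = 6, A[0][2] + B[2][0] = 3 + 9 = 12) = 5 (attained at k = 0)
  C[0][1] = min over k of (A[0][0] + B[0][1] = 3 + 4 = 7, A[0][1] + B[1][1] = 3 + 2 = 5, A[0][2] + B[2][1] = 3 + 1 = 4) = 4 (attained at k = 2)
  C[0][2] = min over k of (A[0][0] + B[0][2] = 3 + -2 = 1, A[0][1] + B[1][2] = 3 + -1 = 2, A[0][2] + B[2][2] = 3 + 0 = 3) = 1 (attained at k = 0)
  C[1][0] = min over k of (A[1][0] + B[0][0] = -1 + 2 = 1, A[1][1] + B[1][0] = 4 + 3 = 7, A[1][2] + B[2][0] = -2 + 9 = 7) = 1 (attained at k = 0)
  C[1][1] = min over k of (A[1][0] + B[0][1] = -1 + 4 = 3, A[1][1] + B[1][1] = 4 + 2 = 6, A[1][2] + B[2][1] = -2 + 1 = -1) = -1 (attained at k = 2)
  C[1][2] = min over k of (A[1][0] + B[0][2] = -1 + -2 = -3, A[1][1] + B[1][2] = 4 + -1 = 3, A[1][2] + B[2][2] = -2 + 0 = -2) = -3 (attained at k = 0)
  C[2][0] = min over k of (A[2][0] + B[0][0] = -4 + 2 = -2, A[2][1] + B[1][0] = -1 + 3 = 2, A[2][2] + B[2][0] = 1 + 9 = 10) = -2 (attained at k = 0)
  C[2][1] = min over k of (A[2][0] + B[0][1] = -4 + 4 = 0, A[2][1] + B[1][1] = -1 + 2 = 1, A[2][2] + B[2][1] = 1 + 1 = 2) = 0 (attained at k = 0)
  C[2][2] = min over k of (A[2][0] + B[0][2] = -4 + -2 = -6, A[2][1] + B[1][2] = -1 + -1 = -2, A[2][2] + B[2][2] = 1 + 0 = 1) = -6 (attained at k = 0)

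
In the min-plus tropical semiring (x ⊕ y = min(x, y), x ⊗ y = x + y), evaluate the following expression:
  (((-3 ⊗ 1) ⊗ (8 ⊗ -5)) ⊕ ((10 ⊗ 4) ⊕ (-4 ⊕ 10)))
(((-3 ⊗ 1) ⊗ (8 ⊗ -5)) ⊕ ((10 ⊗ 4) ⊕ (-4 ⊕ 10))) = -4

Expand innermost to outermost. Recall ⊕ takes the minimum of its arguments and ⊗ takes their sum. Working out the expression (((-3 ⊗ 1) ⊗ (8 ⊗ -5)) ⊕ ((10 ⊗ 4) ⊕ (-4 ⊕ 10))) gives -4.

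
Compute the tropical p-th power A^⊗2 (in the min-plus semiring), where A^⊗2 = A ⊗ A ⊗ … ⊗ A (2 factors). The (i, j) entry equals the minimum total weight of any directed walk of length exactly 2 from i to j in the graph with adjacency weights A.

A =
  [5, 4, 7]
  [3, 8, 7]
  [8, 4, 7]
A^⊗2 =
  [7, 9, 11]
  [8, 7, 10]
  [7, 11, 11]

Each entry (A^⊗2)_ij equals the minimum over all length-2 walks i = v_0 → v_1 → … → v_2 = j of Σ_t A[v_t][v_{t+1}]. For example, for (i, j) = (0, 2) we minimise over 3 possible intermediate vertex sequences; the minimum is 11, attained along the walk 0 → 1 → 2.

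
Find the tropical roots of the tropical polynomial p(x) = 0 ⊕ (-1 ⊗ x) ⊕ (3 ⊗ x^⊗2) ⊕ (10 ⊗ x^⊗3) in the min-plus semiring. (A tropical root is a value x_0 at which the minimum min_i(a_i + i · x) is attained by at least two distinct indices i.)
Roots: {-7, -4, 1}

Each tropical root is a break point of the lower envelope of the lines y = a_i + i · x (there are 4 lines, with slopes 0, 1, ..., 3). Only the lines that attain the minimum somewhere contribute to roots; other lines are dominated. Here the surviving (envelope) indices are i = 3, i = 2, i = 1, i = 0.
Intersections between consecutive envelope lines give the roots: for adjacent envelope indices i < j the intersection is x = (a_i − a_j) / (j − i). Reading off the sorted break points: {-7, -4, 1}.
Verification: at each break x_0, at least two indices attain the minimum of min_i(a_i + i · x_0).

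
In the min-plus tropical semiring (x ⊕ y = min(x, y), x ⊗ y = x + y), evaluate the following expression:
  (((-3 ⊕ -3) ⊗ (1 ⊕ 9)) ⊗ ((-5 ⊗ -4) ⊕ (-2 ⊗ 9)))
(((-3 ⊕ -3) ⊗ (1 ⊕ 9)) ⊗ ((-5 ⊗ -4) ⊕ (-2 ⊗ 9))) = -11

Expand innermost to outermost. Recall ⊕ takes the minimum of its arguments and ⊗ takes their sum. Working out the expression (((-3 ⊕ -3) ⊗ (1 ⊕ 9)) ⊗ ((-5 ⊗ -4) ⊕ (-2 ⊗ 9))) gives -11.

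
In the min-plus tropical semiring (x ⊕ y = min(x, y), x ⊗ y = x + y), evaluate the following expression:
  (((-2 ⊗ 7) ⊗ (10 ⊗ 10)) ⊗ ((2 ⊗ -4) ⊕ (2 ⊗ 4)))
(((-2 ⊗ 7) ⊗ (10 ⊗ 10)) ⊗ ((2 ⊗ -4) ⊕ (2 ⊗ 4))) = 23

Expand innermost to outermost. Recall ⊕ takes the minimum of its arguments and ⊗ takes their sum. Working out the expression (((-2 ⊗ 7) ⊗ (10 ⊗ 10)) ⊗ ((2 ⊗ -4) ⊕ (2 ⊗ 4))) gives 23.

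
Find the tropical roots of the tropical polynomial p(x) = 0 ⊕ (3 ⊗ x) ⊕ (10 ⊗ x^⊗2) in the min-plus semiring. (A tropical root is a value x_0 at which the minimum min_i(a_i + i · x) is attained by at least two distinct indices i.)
Roots: {-7, -3}

Each tropical root is a break point of the lower envelope of the lines y = a_i + i · x (there are 3 lines, with slopes 0, 1, ..., 2). Only the lines that attain the minimum somewhere contribute to roots; other lines are dominated. Here the surviving (envelope) indices are i = 2, i = 1, i = 0.
Intersections between consecutive envelope lines give the roots: for adjacent envelope indices i < j the intersection is x = (a_i − a_j) / (j − i). Reading off the sorted break points: {-7, -3}.
Verification: at each break x_0, at least two indices attain the minimum of min_i(a_i + i · x_0).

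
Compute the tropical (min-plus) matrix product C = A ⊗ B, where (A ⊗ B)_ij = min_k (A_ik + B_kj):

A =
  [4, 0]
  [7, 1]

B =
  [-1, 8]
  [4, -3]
A ⊗ B =
  [3, -3]
  [5, -2]

Apply the min-plus product entry-by-entry:
  C[0][0] = min over k of (A[0][0] + B[0][0] = 4 + -1 = 3, A[0][1] + B[1][0] = 0 + 4 = 4) = 3 (attained at k = 0)
  C[0][1] = min over k of (A[0][0] + B[0][1] = 4 + 8 = 12, A[0][1] + B[1][1] = 0 + -3 = -3) = -3 (attained at k = 1)
  C[1][0] = min over k of (A[1][0] + B[0][0] = 7 + -1 = 6, A[1][1] + B[1][0] = 1 + 4 = 5) = 5 (attained at k = 1)
  C[1][1] = min over k of (A[1][0] + B[0][1] = 7 + 8 = 15, A[1][1] + B[1][1] = 1 + -3 = -2) = -2 (attained at k = 1)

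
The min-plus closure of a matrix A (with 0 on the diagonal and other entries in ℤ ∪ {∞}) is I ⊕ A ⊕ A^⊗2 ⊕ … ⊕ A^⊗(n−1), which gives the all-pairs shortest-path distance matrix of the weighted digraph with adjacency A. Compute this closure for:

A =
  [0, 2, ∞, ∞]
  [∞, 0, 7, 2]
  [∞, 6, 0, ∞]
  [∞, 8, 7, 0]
Closure =
  [0, 2, 9, 4]
  [∞, 0, 7, 2]
  [∞, 6, 0, 8]
  [∞, 8, 7, 0]

This is the Floyd-Warshall all-pairs shortest-path computation. For each intermediate vertex k = 0, 1, …, 3, update dist[i][j] ← min(dist[i][j], dist[i][k] + dist[k][j]). The final matrix gives, for each (i, j), the minimum total weight of any directed path from i to j (possibly empty when i = j).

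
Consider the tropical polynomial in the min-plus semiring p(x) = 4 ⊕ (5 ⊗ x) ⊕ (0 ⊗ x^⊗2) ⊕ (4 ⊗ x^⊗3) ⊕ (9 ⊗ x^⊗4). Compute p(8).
p(8) = 4

A tropical monomial a ⊗ x^⊗i evaluates to a + i · x. Evaluating each term at x = 8:
  Term 0 contributes 4 + 0 · 8 = 4
  Term 1 contributes 5 + 1 · 8 = 13
  Term 2 contributes 0 + 2 · 8 = 16
  Term 3 contributes 4 + 3 · 8 = 28
  Term 4 contributes 9 + 4 · 8 = 41
p(8) = ⊕ of these = min[4, 13, 16, 28, 41] = 4.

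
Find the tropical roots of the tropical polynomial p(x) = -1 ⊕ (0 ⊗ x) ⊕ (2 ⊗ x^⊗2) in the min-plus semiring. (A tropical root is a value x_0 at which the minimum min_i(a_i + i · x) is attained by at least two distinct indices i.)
Roots: {-2, -1}

Each tropical root is a break point of the lower envelope of the lines y = a_i + i · x (there are 3 lines, with slopes 0, 1, ..., 2). Only the lines that attain the minimum somewhere contribute to roots; other lines are dominated. Here the surviving (envelope) indices are i = 2, i = 1, i = 0.
Intersections between consecutive envelope lines give the roots: for adjacent envelope indices i < j the intersection is x = (a_i − a_j) / (j − i). Reading off the sorted break points: {-2, -1}.
Verification: at each break x_0, at least two indices attain the minimum of min_i(a_i + i · x_0).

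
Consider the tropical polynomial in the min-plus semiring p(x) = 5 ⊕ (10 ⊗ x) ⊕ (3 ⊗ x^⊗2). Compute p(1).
p(1) = 5

A tropical monomial a ⊗ x^⊗i evaluates to a + i · x. Evaluating each term at x = 1:
  Term 0 contributes 5 + 0 · 1 = 5
  Term 1 contributes 10 + 1 · 1 = 11
  Term 2 contributes 3 + 2 · 1 = 5
p(1) = ⊕ of these = min[5, 11, 5] = 5.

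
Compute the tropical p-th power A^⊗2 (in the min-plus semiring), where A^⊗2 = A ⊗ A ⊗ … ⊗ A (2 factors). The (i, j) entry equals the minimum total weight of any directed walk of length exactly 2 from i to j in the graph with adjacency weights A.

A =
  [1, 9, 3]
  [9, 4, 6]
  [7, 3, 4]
A^⊗2 =
  [2, 6, 4]
  [10, 8, 10]
  [8, 7, 8]

Each entry (A^⊗2)_ij equals the minimum over all length-2 walks i = v_0 → v_1 → … → v_2 = j of Σ_t A[v_t][v_{t+1}]. For example, for (i, j) = (0, 2) we minimise over 3 possible intermediate vertex sequences; the minimum is 4, attained along the walk 0 → 0 → 2.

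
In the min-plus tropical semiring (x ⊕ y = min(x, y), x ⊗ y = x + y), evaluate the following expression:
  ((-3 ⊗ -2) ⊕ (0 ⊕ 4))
((-3 ⊗ -2) ⊕ (0 ⊕ 4)) = -5

Expand innermost to outermost. Recall ⊕ takes the minimum of its arguments and ⊗ takes their sum. Working out the expression ((-3 ⊗ -2) ⊕ (0 ⊕ 4)) gives -5.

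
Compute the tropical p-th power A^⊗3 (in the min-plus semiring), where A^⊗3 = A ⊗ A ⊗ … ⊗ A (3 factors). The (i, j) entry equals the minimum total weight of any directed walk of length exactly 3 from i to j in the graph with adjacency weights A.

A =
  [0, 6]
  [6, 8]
A^⊗3 =
  [0, 6]
  [6, 12]

Each entry (A^⊗3)_ij equals the minimum over all length-3 walks i = v_0 → v_1 → … → v_3 = j of Σ_t A[v_t][v_{t+1}]. For example, for (i, j) = (0, 1) we minimise over 4 possible intermediate vertex sequences; the minimum is 6, attained along the walk 0 → 0 → 0 → 1.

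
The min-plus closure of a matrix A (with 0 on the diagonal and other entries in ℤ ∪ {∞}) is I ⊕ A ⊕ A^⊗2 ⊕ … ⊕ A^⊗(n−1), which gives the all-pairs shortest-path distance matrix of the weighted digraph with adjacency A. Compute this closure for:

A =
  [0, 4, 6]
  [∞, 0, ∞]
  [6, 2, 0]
Closure =
  [0, 4, 6]
  [∞, 0, ∞]
  [6, 2, 0]

This is the Floyd-Warshall all-pairs shortest-path computation. For each intermediate vertex k = 0, 1, …, 2, update dist[i][j] ← min(dist[i][j], dist[i][k] + dist[k][j]). The final matrix gives, for each (i, j), the minimum total weight of any directed path from i to j (possibly empty when i = j).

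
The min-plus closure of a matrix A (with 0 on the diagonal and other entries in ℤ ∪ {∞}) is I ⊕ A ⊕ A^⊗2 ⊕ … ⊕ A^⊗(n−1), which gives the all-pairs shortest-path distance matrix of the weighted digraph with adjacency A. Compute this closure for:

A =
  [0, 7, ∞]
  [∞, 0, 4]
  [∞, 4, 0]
Closure =
  [0, 7, 11]
  [∞, 0, 4]
  [∞, 4, 0]

This is the Floyd-Warshall all-pairs shortest-path computation. For each intermediate vertex k = 0, 1, …, 2, update dist[i][j] ← min(dist[i][j], dist[i][k] + dist[k][j]). The final matrix gives, for each (i, j), the minimum total weight of any directed path from i to j (possibly empty when i = j).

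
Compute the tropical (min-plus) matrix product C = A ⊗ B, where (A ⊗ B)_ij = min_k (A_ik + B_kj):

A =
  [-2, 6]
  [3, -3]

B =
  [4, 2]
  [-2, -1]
A ⊗ B =
  [2, 0]
  [-5, -4]

Apply the min-plus product entry-by-entry:
  C[0][0] = min over k of (A[0][0] + B[0][0] = -2 + 4 = 2, A[0][1] + B[1][0] = 6 + -2 = 4) = 2 (attained at k = 0)
  C[0][1] = min over k of (A[0][0] + B[0][1] = -2 + 2 = 0, A[0][1] + B[1][1] = 6 + -1 = 5) = 0 (attained at k = 0)
  C[1][0] = min over k of (A[1][0] + B[0][0] = 3 + 4 = 7, A[1][1] + B[1][0] = -3 + -2 = -5) = -5 (attained at k = 1)
  C[1][1] = min over k of (A[1][0] + B[0][1] = 3 + 2 = 5, A[1][1] + B[1][1] = -3 + -1 = -4) = -4 (attained at k = 1)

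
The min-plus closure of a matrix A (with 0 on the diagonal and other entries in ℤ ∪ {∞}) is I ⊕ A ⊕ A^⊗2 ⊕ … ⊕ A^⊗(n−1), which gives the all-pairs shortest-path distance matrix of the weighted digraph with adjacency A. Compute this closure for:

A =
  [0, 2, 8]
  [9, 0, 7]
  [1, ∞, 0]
Closure =
  [0, 2, 8]
  [8, 0, 7]
  [1, 3, 0]

This is the Floyd-Warshall all-pairs shortest-path computation. For each intermediate vertex k = 0, 1, …, 2, update dist[i][j] ← min(dist[i][j], dist[i][k] + dist[k][j]). The final matrix gives, for each (i, j), the minimum total weight of any directed path from i to j (possibly empty when i = j).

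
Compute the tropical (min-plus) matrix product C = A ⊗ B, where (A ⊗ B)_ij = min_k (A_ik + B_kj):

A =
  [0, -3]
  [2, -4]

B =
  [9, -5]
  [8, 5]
A ⊗ B =
  [5, -5]
  [4, -3]

Apply the min-plus product entry-by-entry:
  C[0][0] = min over k of (A[0][0] + B[0][0] = 0 + 9 = 9, A[0][1] + B[1][0] = -3 + 8 = 5) = 5 (attained at k = 1)
  C[0][1] = min over k of (A[0][0] + B[0][1] = 0 + -5 = -5, A[0][1] + B[1][1] = -3 + 5 = 2) = -5 (attained at k = 0)
  C[1][0] = min over k of (A[1][0] + B[0][0] = 2 + 9 = 11, A[1][1] + B[1][0] = -4 + 8 = 4) = 4 (attained at k = 1)
  C[1][1] = min over k of (A[1][0] + B[0][1] = 2 + -5 = -3, A[1][1] + B[1][1] = -4 + 5 = 1) = -3 (attained at k = 0)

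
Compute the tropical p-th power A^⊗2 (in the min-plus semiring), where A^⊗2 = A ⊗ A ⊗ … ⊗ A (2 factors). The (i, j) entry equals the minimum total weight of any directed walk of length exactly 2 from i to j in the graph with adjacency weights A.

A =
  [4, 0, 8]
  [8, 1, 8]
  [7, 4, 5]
A^⊗2 =
  [8, 1, 8]
  [9, 2, 9]
  [11, 5, 10]

Each entry (A^⊗2)_ij equals the minimum over all length-2 walks i = v_0 → v_1 → … → v_2 = j of Σ_t A[v_t][v_{t+1}]. For example, for (i, j) = (0, 2) we minimise over 3 possible intermediate vertex sequences; the minimum is 8, attained along the walk 0 → 1 → 2.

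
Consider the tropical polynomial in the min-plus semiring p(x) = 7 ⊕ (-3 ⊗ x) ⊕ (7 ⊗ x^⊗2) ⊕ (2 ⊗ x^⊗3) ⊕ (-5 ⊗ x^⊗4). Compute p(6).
p(6) = 3

A tropical monomial a ⊗ x^⊗i evaluates to a + i · x. Evaluating each term at x = 6:
  Term 0 contributes 7 + 0 · 6 = 7
  Term 1 contributes -3 + 1 · 6 = 3
  Term 2 contributes 7 + 2 · 6 = 19
  Term 3 contributes 2 + 3 · 6 = 20
  Term 4 contributes -5 + 4 · 6 = 19
p(6) = ⊕ of these = min[7, 3, 19, 20, 19] = 3.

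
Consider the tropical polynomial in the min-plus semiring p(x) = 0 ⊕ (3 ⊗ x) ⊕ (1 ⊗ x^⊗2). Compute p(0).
p(0) = 0

A tropical monomial a ⊗ x^⊗i evaluates to a + i · x. Evaluating each term at x = 0:
  Term 0 contributes 0 + 0 · 0 = 0
  Term 1 contributes 3 + 1 · 0 = 3
  Term 2 contributes 1 + 2 · 0 = 1
p(0) = ⊕ of these = min[0, 3, 1] = 0.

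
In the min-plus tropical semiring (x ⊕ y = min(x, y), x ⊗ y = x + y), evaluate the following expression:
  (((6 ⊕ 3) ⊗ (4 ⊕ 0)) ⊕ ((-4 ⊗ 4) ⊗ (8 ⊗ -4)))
(((6 ⊕ 3) ⊗ (4 ⊕ 0)) ⊕ ((-4 ⊗ 4) ⊗ (8 ⊗ -4))) = 3

Expand innermost to outermost. Recall ⊕ takes the minimum of its arguments and ⊗ takes their sum. Working out the expression (((6 ⊕ 3) ⊗ (4 ⊕ 0)) ⊕ ((-4 ⊗ 4) ⊗ (8 ⊗ -4))) gives 3.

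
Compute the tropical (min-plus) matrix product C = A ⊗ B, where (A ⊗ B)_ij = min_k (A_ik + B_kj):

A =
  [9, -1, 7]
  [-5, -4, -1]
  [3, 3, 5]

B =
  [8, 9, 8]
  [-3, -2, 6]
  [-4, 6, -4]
A ⊗ B =
  [-4, -3, 3]
  [-7, -6, -5]
  [0, 1, 1]

Apply the min-plus product entry-by-entry:
  C[0][0] = min over k of (A[0][0] + B[0][0] = 9 + 8 = 17, A[0][1] + B[1][0] = -1 + -3 = -4, A[0][2] + B[2][0] = 7 + -4 = 3) = -4 (attained at k = 1)
  C[0][1] = min over k of (A[0][0] + B[0][1] = 9 + 9 = 18, A[0][1] + B[1][1] = -1 + -2 = -3, A[0][2] + B[2][1] = 7 + 6 = 13) = -3 (attained at k = 1)
  C[0][2] = min over k of (A[0][0] + B[0][2] = 9 + 8 = 17, A[0][1] + B[1][2] = -1 + 6 = 5, A[0][2] + B[2][2] = 7 + -4 = 3) = 3 (attained at k = 2)
  C[1][0] = min over k of (A[1][0] + B[0][0] = -5 + 8 = 3, A[1][1] + B[1][0] = -4 + -3 = -7, A[1][2] + B[2][0] = -1 + -4 = -5) = -7 (attained at k = 1)
  C[1][1] = min over k of (A[1][0] + B[0][1] = -5 + 9 = 4, A[1][1] + B[1][1] = -4 + -2 = -6, A[1][2] + B[2][1] = -1 + 6 = 5) = -6 (attained at k = 1)
  C[1][2] = min over k of (A[1][0] + B[0][2] = -5 + 8 = 3, A[1][1] + B[1][2] = -4 + 6 = 2, A[1][2] + B[2][2] = -1 + -4 = -5) = -5 (attained at k = 2)
  C[2][0] = min over k of (A[2][0] + B[0][0] = 3 + 8 = 11, A[2][1] + B[1][0] = 3 + -3 = 0, A[2][2] + B[2][0] = 5 + -4 = 1) = 0 (attained at k = 1)
  C[2][1] = min over k of (A[2][0] + B[0][1] = 3 + 9 = 12, A[2][1] + B[1][1] = 3 + -2 = 1, A[2][2] + B[2][1] = 5 + 6 = 11) = 1 (attained at k = 1)
  C[2][2] = min over k of (A[2][0] + B[0][2] = 3 + 8 = 11, A[2][1] + B[1][2] = 3 + 6 = 9, A[2][2] + B[2][2] = 5 + -4 = 1) = 1 (attained at k = 2)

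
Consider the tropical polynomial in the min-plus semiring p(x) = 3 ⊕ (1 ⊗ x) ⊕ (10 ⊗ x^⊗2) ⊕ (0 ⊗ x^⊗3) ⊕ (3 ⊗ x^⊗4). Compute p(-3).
p(-3) = -9

A tropical monomial a ⊗ x^⊗i evaluates to a + i · x. Evaluating each term at x = -3:
  Term 0 contributes 3 + 0 · -3 = 3
  Term 1 contributes 1 + 1 · -3 = -2
  Term 2 contributes 10 + 2 · -3 = 4
  Term 3 contributes 0 + 3 · -3 = -9
  Term 4 contributes 3 + 4 · -3 = -9
p(-3) = ⊕ of these = min[3, -2, 4, -9, -9] = -9.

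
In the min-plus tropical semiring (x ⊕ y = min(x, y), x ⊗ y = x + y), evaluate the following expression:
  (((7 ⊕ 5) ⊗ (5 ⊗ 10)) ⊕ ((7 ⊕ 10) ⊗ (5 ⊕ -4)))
(((7 ⊕ 5) ⊗ (5 ⊗ 10)) ⊕ ((7 ⊕ 10) ⊗ (5 ⊕ -4))) = 3

Expand innermost to outermost. Recall ⊕ takes the minimum of its arguments and ⊗ takes their sum. Working out the expression (((7 ⊕ 5) ⊗ (5 ⊗ 10)) ⊕ ((7 ⊕ 10) ⊗ (5 ⊕ -4))) gives 3.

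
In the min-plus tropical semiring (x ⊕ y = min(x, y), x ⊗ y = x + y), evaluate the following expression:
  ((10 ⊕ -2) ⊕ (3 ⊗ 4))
((10 ⊕ -2) ⊕ (3 ⊗ 4)) = -2

Expand innermost to outermost. Recall ⊕ takes the minimum of its arguments and ⊗ takes their sum. Working out the expression ((10 ⊕ -2) ⊕ (3 ⊗ 4)) gives -2.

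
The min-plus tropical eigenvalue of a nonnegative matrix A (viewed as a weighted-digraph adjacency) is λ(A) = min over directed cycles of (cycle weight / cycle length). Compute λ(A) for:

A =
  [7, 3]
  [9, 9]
λ(A) = 6

Enumerate directed cycles and compute their means (weight / length). Sample:
  cycle 0 → 0: weight = 7, length = 1, mean = 7/1 ≈ 7.000
  cycle 1 → 1: weight = 9, length = 1, mean = 9/1 ≈ 9.000
  cycle 0 → 1 → 0: weight = 12, length = 2, mean = 12/2 ≈ 6.000
  cycle 1 → 0 → 1: weight = 12, length = 2, mean = 12/2 ≈ 6.000
Minimum mean = 6.000, attained e.g. along the cycle 0 → 1 → 0 with weight 12 and length 2. So λ(A) = 12/2 = 6.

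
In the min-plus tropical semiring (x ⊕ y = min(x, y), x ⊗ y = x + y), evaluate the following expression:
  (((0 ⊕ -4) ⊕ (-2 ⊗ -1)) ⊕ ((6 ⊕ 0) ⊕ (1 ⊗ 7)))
(((0 ⊕ -4) ⊕ (-2 ⊗ -1)) ⊕ ((6 ⊕ 0) ⊕ (1 ⊗ 7))) = -4

Expand innermost to outermost. Recall ⊕ takes the minimum of its arguments and ⊗ takes their sum. Working out the expression (((0 ⊕ -4) ⊕ (-2 ⊗ -1)) ⊕ ((6 ⊕ 0) ⊕ (1 ⊗ 7))) gives -4.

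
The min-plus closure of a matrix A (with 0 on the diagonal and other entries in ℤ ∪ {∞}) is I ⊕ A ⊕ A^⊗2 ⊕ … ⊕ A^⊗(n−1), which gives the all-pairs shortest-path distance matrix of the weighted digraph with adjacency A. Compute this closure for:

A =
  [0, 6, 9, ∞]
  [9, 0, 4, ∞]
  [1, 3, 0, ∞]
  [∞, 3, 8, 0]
Closure =
  [0, 6, 9, ∞]
  [5, 0, 4, ∞]
  [1, 3, 0, ∞]
  [8, 3, 7, 0]

This is the Floyd-Warshall all-pairs shortest-path computation. For each intermediate vertex k = 0, 1, …, 3, update dist[i][j] ← min(dist[i][j], dist[i][k] + dist[k][j]). The final matrix gives, for each (i, j), the minimum total weight of any directed path from i to j (possibly empty when i = j).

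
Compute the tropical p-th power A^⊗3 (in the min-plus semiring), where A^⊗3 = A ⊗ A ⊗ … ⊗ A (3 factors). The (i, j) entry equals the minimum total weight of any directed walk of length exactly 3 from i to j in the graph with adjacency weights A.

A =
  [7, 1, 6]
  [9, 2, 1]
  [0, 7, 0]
A^⊗3 =
  [2, 5, 2]
  [1, 2, 1]
  [0, 1, 0]

Each entry (A^⊗3)_ij equals the minimum over all length-3 walks i = v_0 → v_1 → … → v_3 = j of Σ_t A[v_t][v_{t+1}]. For example, for (i, j) = (0, 2) we minimise over 9 possible intermediate vertex sequences; the minimum is 2, attained along the walk 0 → 1 → 2 → 2.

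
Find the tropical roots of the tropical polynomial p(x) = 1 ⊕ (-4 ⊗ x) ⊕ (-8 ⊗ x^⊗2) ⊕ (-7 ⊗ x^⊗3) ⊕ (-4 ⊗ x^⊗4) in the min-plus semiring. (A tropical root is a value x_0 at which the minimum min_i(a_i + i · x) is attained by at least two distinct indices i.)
Roots: {-3, -1, 4, 5}

Each tropical root is a break point of the lower envelope of the lines y = a_i + i · x (there are 5 lines, with slopes 0, 1, ..., 4). Only the lines that attain the minimum somewhere contribute to roots; other lines are dominated. Here the surviving (envelope) indices are i = 4, i = 3, i = 2, i = 1, i = 0.
Intersections between consecutive envelope lines give the roots: for adjacent envelope indices i < j the intersection is x = (a_i − a_j) / (j − i). Reading off the sorted break points: {-3, -1, 4, 5}.
Verification: at each break x_0, at least two indices attain the minimum of min_i(a_i + i · x_0).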